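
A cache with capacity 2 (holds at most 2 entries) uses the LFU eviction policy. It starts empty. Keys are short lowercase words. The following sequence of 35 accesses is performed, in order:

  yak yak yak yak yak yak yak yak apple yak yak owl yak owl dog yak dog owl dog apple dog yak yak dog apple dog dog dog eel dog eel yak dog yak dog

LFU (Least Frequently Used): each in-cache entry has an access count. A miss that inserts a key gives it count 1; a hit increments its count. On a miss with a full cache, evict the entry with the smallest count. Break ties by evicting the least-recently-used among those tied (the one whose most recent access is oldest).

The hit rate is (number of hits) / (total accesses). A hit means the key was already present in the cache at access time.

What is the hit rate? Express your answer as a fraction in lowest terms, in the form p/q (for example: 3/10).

Answer: 3/5

Derivation:
LFU simulation (capacity=2):
  1. access yak: MISS. Cache: [yak(c=1)]
  2. access yak: HIT, count now 2. Cache: [yak(c=2)]
  3. access yak: HIT, count now 3. Cache: [yak(c=3)]
  4. access yak: HIT, count now 4. Cache: [yak(c=4)]
  5. access yak: HIT, count now 5. Cache: [yak(c=5)]
  6. access yak: HIT, count now 6. Cache: [yak(c=6)]
  7. access yak: HIT, count now 7. Cache: [yak(c=7)]
  8. access yak: HIT, count now 8. Cache: [yak(c=8)]
  9. access apple: MISS. Cache: [apple(c=1) yak(c=8)]
  10. access yak: HIT, count now 9. Cache: [apple(c=1) yak(c=9)]
  11. access yak: HIT, count now 10. Cache: [apple(c=1) yak(c=10)]
  12. access owl: MISS, evict apple(c=1). Cache: [owl(c=1) yak(c=10)]
  13. access yak: HIT, count now 11. Cache: [owl(c=1) yak(c=11)]
  14. access owl: HIT, count now 2. Cache: [owl(c=2) yak(c=11)]
  15. access dog: MISS, evict owl(c=2). Cache: [dog(c=1) yak(c=11)]
  16. access yak: HIT, count now 12. Cache: [dog(c=1) yak(c=12)]
  17. access dog: HIT, count now 2. Cache: [dog(c=2) yak(c=12)]
  18. access owl: MISS, evict dog(c=2). Cache: [owl(c=1) yak(c=12)]
  19. access dog: MISS, evict owl(c=1). Cache: [dog(c=1) yak(c=12)]
  20. access apple: MISS, evict dog(c=1). Cache: [apple(c=1) yak(c=12)]
  21. access dog: MISS, evict apple(c=1). Cache: [dog(c=1) yak(c=12)]
  22. access yak: HIT, count now 13. Cache: [dog(c=1) yak(c=13)]
  23. access yak: HIT, count now 14. Cache: [dog(c=1) yak(c=14)]
  24. access dog: HIT, count now 2. Cache: [dog(c=2) yak(c=14)]
  25. access apple: MISS, evict dog(c=2). Cache: [apple(c=1) yak(c=14)]
  26. access dog: MISS, evict apple(c=1). Cache: [dog(c=1) yak(c=14)]
  27. access dog: HIT, count now 2. Cache: [dog(c=2) yak(c=14)]
  28. access dog: HIT, count now 3. Cache: [dog(c=3) yak(c=14)]
  29. access eel: MISS, evict dog(c=3). Cache: [eel(c=1) yak(c=14)]
  30. access dog: MISS, evict eel(c=1). Cache: [dog(c=1) yak(c=14)]
  31. access eel: MISS, evict dog(c=1). Cache: [eel(c=1) yak(c=14)]
  32. access yak: HIT, count now 15. Cache: [eel(c=1) yak(c=15)]
  33. access dog: MISS, evict eel(c=1). Cache: [dog(c=1) yak(c=15)]
  34. access yak: HIT, count now 16. Cache: [dog(c=1) yak(c=16)]
  35. access dog: HIT, count now 2. Cache: [dog(c=2) yak(c=16)]
Total: 21 hits, 14 misses, 12 evictions

Hit rate = 21/35 = 3/5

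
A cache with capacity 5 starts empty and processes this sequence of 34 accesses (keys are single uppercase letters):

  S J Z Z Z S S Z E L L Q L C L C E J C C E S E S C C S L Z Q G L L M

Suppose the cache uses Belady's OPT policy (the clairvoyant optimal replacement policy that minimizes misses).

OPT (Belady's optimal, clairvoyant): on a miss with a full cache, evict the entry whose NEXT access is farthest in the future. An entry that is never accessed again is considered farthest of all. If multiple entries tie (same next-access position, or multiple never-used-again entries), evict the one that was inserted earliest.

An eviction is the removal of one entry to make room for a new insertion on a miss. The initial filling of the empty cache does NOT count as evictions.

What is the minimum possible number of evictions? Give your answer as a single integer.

OPT (Belady) simulation (capacity=5):
  1. access S: MISS. Cache: [S]
  2. access J: MISS. Cache: [S J]
  3. access Z: MISS. Cache: [S J Z]
  4. access Z: HIT. Next use of Z: step 5. Cache: [S J Z]
  5. access Z: HIT. Next use of Z: step 8. Cache: [S J Z]
  6. access S: HIT. Next use of S: step 7. Cache: [S J Z]
  7. access S: HIT. Next use of S: step 22. Cache: [S J Z]
  8. access Z: HIT. Next use of Z: step 29. Cache: [S J Z]
  9. access E: MISS. Cache: [S J Z E]
  10. access L: MISS. Cache: [S J Z E L]
  11. access L: HIT. Next use of L: step 13. Cache: [S J Z E L]
  12. access Q: MISS, evict Z (next use: step 29). Cache: [S J E L Q]
  13. access L: HIT. Next use of L: step 15. Cache: [S J E L Q]
  14. access C: MISS, evict Q (next use: step 30). Cache: [S J E L C]
  15. access L: HIT. Next use of L: step 28. Cache: [S J E L C]
  16. access C: HIT. Next use of C: step 19. Cache: [S J E L C]
  17. access E: HIT. Next use of E: step 21. Cache: [S J E L C]
  18. access J: HIT. Next use of J: never. Cache: [S J E L C]
  19. access C: HIT. Next use of C: step 20. Cache: [S J E L C]
  20. access C: HIT. Next use of C: step 25. Cache: [S J E L C]
  21. access E: HIT. Next use of E: step 23. Cache: [S J E L C]
  22. access S: HIT. Next use of S: step 24. Cache: [S J E L C]
  23. access E: HIT. Next use of E: never. Cache: [S J E L C]
  24. access S: HIT. Next use of S: step 27. Cache: [S J E L C]
  25. access C: HIT. Next use of C: step 26. Cache: [S J E L C]
  26. access C: HIT. Next use of C: never. Cache: [S J E L C]
  27. access S: HIT. Next use of S: never. Cache: [S J E L C]
  28. access L: HIT. Next use of L: step 32. Cache: [S J E L C]
  29. access Z: MISS, evict S (next use: never). Cache: [J E L C Z]
  30. access Q: MISS, evict J (next use: never). Cache: [E L C Z Q]
  31. access G: MISS, evict E (next use: never). Cache: [L C Z Q G]
  32. access L: HIT. Next use of L: step 33. Cache: [L C Z Q G]
  33. access L: HIT. Next use of L: never. Cache: [L C Z Q G]
  34. access M: MISS, evict L (next use: never). Cache: [C Z Q G M]
Total: 23 hits, 11 misses, 6 evictions

Answer: 6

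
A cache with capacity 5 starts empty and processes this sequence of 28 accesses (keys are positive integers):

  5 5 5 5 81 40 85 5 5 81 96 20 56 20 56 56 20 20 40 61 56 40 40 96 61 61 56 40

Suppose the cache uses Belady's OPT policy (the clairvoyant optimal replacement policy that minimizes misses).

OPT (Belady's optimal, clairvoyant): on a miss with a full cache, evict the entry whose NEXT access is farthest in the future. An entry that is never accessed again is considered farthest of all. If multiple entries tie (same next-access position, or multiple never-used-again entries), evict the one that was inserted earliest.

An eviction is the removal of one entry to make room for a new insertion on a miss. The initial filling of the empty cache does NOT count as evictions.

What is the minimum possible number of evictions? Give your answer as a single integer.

Answer: 3

Derivation:
OPT (Belady) simulation (capacity=5):
  1. access 5: MISS. Cache: [5]
  2. access 5: HIT. Next use of 5: step 3. Cache: [5]
  3. access 5: HIT. Next use of 5: step 4. Cache: [5]
  4. access 5: HIT. Next use of 5: step 8. Cache: [5]
  5. access 81: MISS. Cache: [5 81]
  6. access 40: MISS. Cache: [5 81 40]
  7. access 85: MISS. Cache: [5 81 40 85]
  8. access 5: HIT. Next use of 5: step 9. Cache: [5 81 40 85]
  9. access 5: HIT. Next use of 5: never. Cache: [5 81 40 85]
  10. access 81: HIT. Next use of 81: never. Cache: [5 81 40 85]
  11. access 96: MISS. Cache: [5 81 40 85 96]
  12. access 20: MISS, evict 5 (next use: never). Cache: [81 40 85 96 20]
  13. access 56: MISS, evict 81 (next use: never). Cache: [40 85 96 20 56]
  14. access 20: HIT. Next use of 20: step 17. Cache: [40 85 96 20 56]
  15. access 56: HIT. Next use of 56: step 16. Cache: [40 85 96 20 56]
  16. access 56: HIT. Next use of 56: step 21. Cache: [40 85 96 20 56]
  17. access 20: HIT. Next use of 20: step 18. Cache: [40 85 96 20 56]
  18. access 20: HIT. Next use of 20: never. Cache: [40 85 96 20 56]
  19. access 40: HIT. Next use of 40: step 22. Cache: [40 85 96 20 56]
  20. access 61: MISS, evict 85 (next use: never). Cache: [40 96 20 56 61]
  21. access 56: HIT. Next use of 56: step 27. Cache: [40 96 20 56 61]
  22. access 40: HIT. Next use of 40: step 23. Cache: [40 96 20 56 61]
  23. access 40: HIT. Next use of 40: step 28. Cache: [40 96 20 56 61]
  24. access 96: HIT. Next use of 96: never. Cache: [40 96 20 56 61]
  25. access 61: HIT. Next use of 61: step 26. Cache: [40 96 20 56 61]
  26. access 61: HIT. Next use of 61: never. Cache: [40 96 20 56 61]
  27. access 56: HIT. Next use of 56: never. Cache: [40 96 20 56 61]
  28. access 40: HIT. Next use of 40: never. Cache: [40 96 20 56 61]
Total: 20 hits, 8 misses, 3 evictions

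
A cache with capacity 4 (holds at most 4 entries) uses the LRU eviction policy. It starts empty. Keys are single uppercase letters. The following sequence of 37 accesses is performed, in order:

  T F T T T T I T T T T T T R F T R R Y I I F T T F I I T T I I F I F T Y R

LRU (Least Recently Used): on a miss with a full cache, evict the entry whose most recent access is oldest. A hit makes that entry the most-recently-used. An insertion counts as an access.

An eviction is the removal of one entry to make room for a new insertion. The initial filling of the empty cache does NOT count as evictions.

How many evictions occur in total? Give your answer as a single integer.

LRU simulation (capacity=4):
  1. access T: MISS. Cache (LRU->MRU): [T]
  2. access F: MISS. Cache (LRU->MRU): [T F]
  3. access T: HIT. Cache (LRU->MRU): [F T]
  4. access T: HIT. Cache (LRU->MRU): [F T]
  5. access T: HIT. Cache (LRU->MRU): [F T]
  6. access T: HIT. Cache (LRU->MRU): [F T]
  7. access I: MISS. Cache (LRU->MRU): [F T I]
  8. access T: HIT. Cache (LRU->MRU): [F I T]
  9. access T: HIT. Cache (LRU->MRU): [F I T]
  10. access T: HIT. Cache (LRU->MRU): [F I T]
  11. access T: HIT. Cache (LRU->MRU): [F I T]
  12. access T: HIT. Cache (LRU->MRU): [F I T]
  13. access T: HIT. Cache (LRU->MRU): [F I T]
  14. access R: MISS. Cache (LRU->MRU): [F I T R]
  15. access F: HIT. Cache (LRU->MRU): [I T R F]
  16. access T: HIT. Cache (LRU->MRU): [I R F T]
  17. access R: HIT. Cache (LRU->MRU): [I F T R]
  18. access R: HIT. Cache (LRU->MRU): [I F T R]
  19. access Y: MISS, evict I. Cache (LRU->MRU): [F T R Y]
  20. access I: MISS, evict F. Cache (LRU->MRU): [T R Y I]
  21. access I: HIT. Cache (LRU->MRU): [T R Y I]
  22. access F: MISS, evict T. Cache (LRU->MRU): [R Y I F]
  23. access T: MISS, evict R. Cache (LRU->MRU): [Y I F T]
  24. access T: HIT. Cache (LRU->MRU): [Y I F T]
  25. access F: HIT. Cache (LRU->MRU): [Y I T F]
  26. access I: HIT. Cache (LRU->MRU): [Y T F I]
  27. access I: HIT. Cache (LRU->MRU): [Y T F I]
  28. access T: HIT. Cache (LRU->MRU): [Y F I T]
  29. access T: HIT. Cache (LRU->MRU): [Y F I T]
  30. access I: HIT. Cache (LRU->MRU): [Y F T I]
  31. access I: HIT. Cache (LRU->MRU): [Y F T I]
  32. access F: HIT. Cache (LRU->MRU): [Y T I F]
  33. access I: HIT. Cache (LRU->MRU): [Y T F I]
  34. access F: HIT. Cache (LRU->MRU): [Y T I F]
  35. access T: HIT. Cache (LRU->MRU): [Y I F T]
  36. access Y: HIT. Cache (LRU->MRU): [I F T Y]
  37. access R: MISS, evict I. Cache (LRU->MRU): [F T Y R]
Total: 28 hits, 9 misses, 5 evictions

Answer: 5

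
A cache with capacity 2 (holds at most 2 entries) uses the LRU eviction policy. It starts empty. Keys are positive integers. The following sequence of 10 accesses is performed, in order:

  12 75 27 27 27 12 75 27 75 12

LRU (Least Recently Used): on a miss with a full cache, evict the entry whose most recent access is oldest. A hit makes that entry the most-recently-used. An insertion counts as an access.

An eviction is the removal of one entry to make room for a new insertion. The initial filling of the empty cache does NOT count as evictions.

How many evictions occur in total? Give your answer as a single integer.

Answer: 5

Derivation:
LRU simulation (capacity=2):
  1. access 12: MISS. Cache (LRU->MRU): [12]
  2. access 75: MISS. Cache (LRU->MRU): [12 75]
  3. access 27: MISS, evict 12. Cache (LRU->MRU): [75 27]
  4. access 27: HIT. Cache (LRU->MRU): [75 27]
  5. access 27: HIT. Cache (LRU->MRU): [75 27]
  6. access 12: MISS, evict 75. Cache (LRU->MRU): [27 12]
  7. access 75: MISS, evict 27. Cache (LRU->MRU): [12 75]
  8. access 27: MISS, evict 12. Cache (LRU->MRU): [75 27]
  9. access 75: HIT. Cache (LRU->MRU): [27 75]
  10. access 12: MISS, evict 27. Cache (LRU->MRU): [75 12]
Total: 3 hits, 7 misses, 5 evictions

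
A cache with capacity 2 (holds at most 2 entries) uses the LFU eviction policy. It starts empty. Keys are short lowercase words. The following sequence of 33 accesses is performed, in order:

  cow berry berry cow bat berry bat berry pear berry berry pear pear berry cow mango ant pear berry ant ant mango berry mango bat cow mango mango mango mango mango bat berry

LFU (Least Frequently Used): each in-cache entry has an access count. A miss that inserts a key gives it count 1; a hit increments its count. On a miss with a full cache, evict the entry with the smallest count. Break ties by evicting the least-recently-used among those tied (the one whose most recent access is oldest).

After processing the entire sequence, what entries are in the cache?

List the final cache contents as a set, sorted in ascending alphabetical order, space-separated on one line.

Answer: berry mango

Derivation:
LFU simulation (capacity=2):
  1. access cow: MISS. Cache: [cow(c=1)]
  2. access berry: MISS. Cache: [cow(c=1) berry(c=1)]
  3. access berry: HIT, count now 2. Cache: [cow(c=1) berry(c=2)]
  4. access cow: HIT, count now 2. Cache: [berry(c=2) cow(c=2)]
  5. access bat: MISS, evict berry(c=2). Cache: [bat(c=1) cow(c=2)]
  6. access berry: MISS, evict bat(c=1). Cache: [berry(c=1) cow(c=2)]
  7. access bat: MISS, evict berry(c=1). Cache: [bat(c=1) cow(c=2)]
  8. access berry: MISS, evict bat(c=1). Cache: [berry(c=1) cow(c=2)]
  9. access pear: MISS, evict berry(c=1). Cache: [pear(c=1) cow(c=2)]
  10. access berry: MISS, evict pear(c=1). Cache: [berry(c=1) cow(c=2)]
  11. access berry: HIT, count now 2. Cache: [cow(c=2) berry(c=2)]
  12. access pear: MISS, evict cow(c=2). Cache: [pear(c=1) berry(c=2)]
  13. access pear: HIT, count now 2. Cache: [berry(c=2) pear(c=2)]
  14. access berry: HIT, count now 3. Cache: [pear(c=2) berry(c=3)]
  15. access cow: MISS, evict pear(c=2). Cache: [cow(c=1) berry(c=3)]
  16. access mango: MISS, evict cow(c=1). Cache: [mango(c=1) berry(c=3)]
  17. access ant: MISS, evict mango(c=1). Cache: [ant(c=1) berry(c=3)]
  18. access pear: MISS, evict ant(c=1). Cache: [pear(c=1) berry(c=3)]
  19. access berry: HIT, count now 4. Cache: [pear(c=1) berry(c=4)]
  20. access ant: MISS, evict pear(c=1). Cache: [ant(c=1) berry(c=4)]
  21. access ant: HIT, count now 2. Cache: [ant(c=2) berry(c=4)]
  22. access mango: MISS, evict ant(c=2). Cache: [mango(c=1) berry(c=4)]
  23. access berry: HIT, count now 5. Cache: [mango(c=1) berry(c=5)]
  24. access mango: HIT, count now 2. Cache: [mango(c=2) berry(c=5)]
  25. access bat: MISS, evict mango(c=2). Cache: [bat(c=1) berry(c=5)]
  26. access cow: MISS, evict bat(c=1). Cache: [cow(c=1) berry(c=5)]
  27. access mango: MISS, evict cow(c=1). Cache: [mango(c=1) berry(c=5)]
  28. access mango: HIT, count now 2. Cache: [mango(c=2) berry(c=5)]
  29. access mango: HIT, count now 3. Cache: [mango(c=3) berry(c=5)]
  30. access mango: HIT, count now 4. Cache: [mango(c=4) berry(c=5)]
  31. access mango: HIT, count now 5. Cache: [berry(c=5) mango(c=5)]
  32. access bat: MISS, evict berry(c=5). Cache: [bat(c=1) mango(c=5)]
  33. access berry: MISS, evict bat(c=1). Cache: [berry(c=1) mango(c=5)]
Total: 13 hits, 20 misses, 18 evictions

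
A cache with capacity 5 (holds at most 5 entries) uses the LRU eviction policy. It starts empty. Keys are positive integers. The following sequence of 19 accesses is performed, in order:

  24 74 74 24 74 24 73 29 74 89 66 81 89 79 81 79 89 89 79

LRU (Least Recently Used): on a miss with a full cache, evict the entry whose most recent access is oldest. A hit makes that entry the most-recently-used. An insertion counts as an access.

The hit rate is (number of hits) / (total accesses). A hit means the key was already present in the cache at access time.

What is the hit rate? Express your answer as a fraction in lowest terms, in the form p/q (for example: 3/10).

Answer: 11/19

Derivation:
LRU simulation (capacity=5):
  1. access 24: MISS. Cache (LRU->MRU): [24]
  2. access 74: MISS. Cache (LRU->MRU): [24 74]
  3. access 74: HIT. Cache (LRU->MRU): [24 74]
  4. access 24: HIT. Cache (LRU->MRU): [74 24]
  5. access 74: HIT. Cache (LRU->MRU): [24 74]
  6. access 24: HIT. Cache (LRU->MRU): [74 24]
  7. access 73: MISS. Cache (LRU->MRU): [74 24 73]
  8. access 29: MISS. Cache (LRU->MRU): [74 24 73 29]
  9. access 74: HIT. Cache (LRU->MRU): [24 73 29 74]
  10. access 89: MISS. Cache (LRU->MRU): [24 73 29 74 89]
  11. access 66: MISS, evict 24. Cache (LRU->MRU): [73 29 74 89 66]
  12. access 81: MISS, evict 73. Cache (LRU->MRU): [29 74 89 66 81]
  13. access 89: HIT. Cache (LRU->MRU): [29 74 66 81 89]
  14. access 79: MISS, evict 29. Cache (LRU->MRU): [74 66 81 89 79]
  15. access 81: HIT. Cache (LRU->MRU): [74 66 89 79 81]
  16. access 79: HIT. Cache (LRU->MRU): [74 66 89 81 79]
  17. access 89: HIT. Cache (LRU->MRU): [74 66 81 79 89]
  18. access 89: HIT. Cache (LRU->MRU): [74 66 81 79 89]
  19. access 79: HIT. Cache (LRU->MRU): [74 66 81 89 79]
Total: 11 hits, 8 misses, 3 evictions

Hit rate = 11/19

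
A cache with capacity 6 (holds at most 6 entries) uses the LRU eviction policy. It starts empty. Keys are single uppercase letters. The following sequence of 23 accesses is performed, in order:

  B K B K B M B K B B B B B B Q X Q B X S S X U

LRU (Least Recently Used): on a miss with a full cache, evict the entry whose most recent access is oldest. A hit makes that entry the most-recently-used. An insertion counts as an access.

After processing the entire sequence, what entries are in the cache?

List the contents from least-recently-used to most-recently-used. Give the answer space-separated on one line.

Answer: K Q B S X U

Derivation:
LRU simulation (capacity=6):
  1. access B: MISS. Cache (LRU->MRU): [B]
  2. access K: MISS. Cache (LRU->MRU): [B K]
  3. access B: HIT. Cache (LRU->MRU): [K B]
  4. access K: HIT. Cache (LRU->MRU): [B K]
  5. access B: HIT. Cache (LRU->MRU): [K B]
  6. access M: MISS. Cache (LRU->MRU): [K B M]
  7. access B: HIT. Cache (LRU->MRU): [K M B]
  8. access K: HIT. Cache (LRU->MRU): [M B K]
  9. access B: HIT. Cache (LRU->MRU): [M K B]
  10. access B: HIT. Cache (LRU->MRU): [M K B]
  11. access B: HIT. Cache (LRU->MRU): [M K B]
  12. access B: HIT. Cache (LRU->MRU): [M K B]
  13. access B: HIT. Cache (LRU->MRU): [M K B]
  14. access B: HIT. Cache (LRU->MRU): [M K B]
  15. access Q: MISS. Cache (LRU->MRU): [M K B Q]
  16. access X: MISS. Cache (LRU->MRU): [M K B Q X]
  17. access Q: HIT. Cache (LRU->MRU): [M K B X Q]
  18. access B: HIT. Cache (LRU->MRU): [M K X Q B]
  19. access X: HIT. Cache (LRU->MRU): [M K Q B X]
  20. access S: MISS. Cache (LRU->MRU): [M K Q B X S]
  21. access S: HIT. Cache (LRU->MRU): [M K Q B X S]
  22. access X: HIT. Cache (LRU->MRU): [M K Q B S X]
  23. access U: MISS, evict M. Cache (LRU->MRU): [K Q B S X U]
Total: 16 hits, 7 misses, 1 evictions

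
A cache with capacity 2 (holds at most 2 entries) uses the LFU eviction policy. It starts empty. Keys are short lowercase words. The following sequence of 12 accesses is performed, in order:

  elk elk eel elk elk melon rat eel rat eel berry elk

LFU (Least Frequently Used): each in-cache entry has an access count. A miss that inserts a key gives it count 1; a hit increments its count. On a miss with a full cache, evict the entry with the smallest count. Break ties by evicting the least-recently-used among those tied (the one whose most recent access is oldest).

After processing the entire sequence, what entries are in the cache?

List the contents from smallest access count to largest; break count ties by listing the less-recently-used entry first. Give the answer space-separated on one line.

LFU simulation (capacity=2):
  1. access elk: MISS. Cache: [elk(c=1)]
  2. access elk: HIT, count now 2. Cache: [elk(c=2)]
  3. access eel: MISS. Cache: [eel(c=1) elk(c=2)]
  4. access elk: HIT, count now 3. Cache: [eel(c=1) elk(c=3)]
  5. access elk: HIT, count now 4. Cache: [eel(c=1) elk(c=4)]
  6. access melon: MISS, evict eel(c=1). Cache: [melon(c=1) elk(c=4)]
  7. access rat: MISS, evict melon(c=1). Cache: [rat(c=1) elk(c=4)]
  8. access eel: MISS, evict rat(c=1). Cache: [eel(c=1) elk(c=4)]
  9. access rat: MISS, evict eel(c=1). Cache: [rat(c=1) elk(c=4)]
  10. access eel: MISS, evict rat(c=1). Cache: [eel(c=1) elk(c=4)]
  11. access berry: MISS, evict eel(c=1). Cache: [berry(c=1) elk(c=4)]
  12. access elk: HIT, count now 5. Cache: [berry(c=1) elk(c=5)]
Total: 4 hits, 8 misses, 6 evictions

Answer: berry elk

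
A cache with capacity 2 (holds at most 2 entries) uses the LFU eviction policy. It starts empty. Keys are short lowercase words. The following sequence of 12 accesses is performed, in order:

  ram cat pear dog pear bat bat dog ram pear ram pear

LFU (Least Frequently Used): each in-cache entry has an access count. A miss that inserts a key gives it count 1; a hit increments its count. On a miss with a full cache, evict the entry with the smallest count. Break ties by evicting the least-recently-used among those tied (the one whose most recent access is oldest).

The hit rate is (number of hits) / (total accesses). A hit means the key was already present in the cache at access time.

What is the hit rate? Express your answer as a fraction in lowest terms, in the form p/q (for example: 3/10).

Answer: 1/6

Derivation:
LFU simulation (capacity=2):
  1. access ram: MISS. Cache: [ram(c=1)]
  2. access cat: MISS. Cache: [ram(c=1) cat(c=1)]
  3. access pear: MISS, evict ram(c=1). Cache: [cat(c=1) pear(c=1)]
  4. access dog: MISS, evict cat(c=1). Cache: [pear(c=1) dog(c=1)]
  5. access pear: HIT, count now 2. Cache: [dog(c=1) pear(c=2)]
  6. access bat: MISS, evict dog(c=1). Cache: [bat(c=1) pear(c=2)]
  7. access bat: HIT, count now 2. Cache: [pear(c=2) bat(c=2)]
  8. access dog: MISS, evict pear(c=2). Cache: [dog(c=1) bat(c=2)]
  9. access ram: MISS, evict dog(c=1). Cache: [ram(c=1) bat(c=2)]
  10. access pear: MISS, evict ram(c=1). Cache: [pear(c=1) bat(c=2)]
  11. access ram: MISS, evict pear(c=1). Cache: [ram(c=1) bat(c=2)]
  12. access pear: MISS, evict ram(c=1). Cache: [pear(c=1) bat(c=2)]
Total: 2 hits, 10 misses, 8 evictions

Hit rate = 2/12 = 1/6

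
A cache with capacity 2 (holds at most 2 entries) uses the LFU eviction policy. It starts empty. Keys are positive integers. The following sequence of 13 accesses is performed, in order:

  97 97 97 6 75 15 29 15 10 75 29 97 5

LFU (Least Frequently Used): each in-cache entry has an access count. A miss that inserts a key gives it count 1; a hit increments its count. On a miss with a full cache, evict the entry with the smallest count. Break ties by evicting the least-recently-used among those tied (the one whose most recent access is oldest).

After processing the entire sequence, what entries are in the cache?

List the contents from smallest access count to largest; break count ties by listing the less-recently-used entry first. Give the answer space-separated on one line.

Answer: 5 97

Derivation:
LFU simulation (capacity=2):
  1. access 97: MISS. Cache: [97(c=1)]
  2. access 97: HIT, count now 2. Cache: [97(c=2)]
  3. access 97: HIT, count now 3. Cache: [97(c=3)]
  4. access 6: MISS. Cache: [6(c=1) 97(c=3)]
  5. access 75: MISS, evict 6(c=1). Cache: [75(c=1) 97(c=3)]
  6. access 15: MISS, evict 75(c=1). Cache: [15(c=1) 97(c=3)]
  7. access 29: MISS, evict 15(c=1). Cache: [29(c=1) 97(c=3)]
  8. access 15: MISS, evict 29(c=1). Cache: [15(c=1) 97(c=3)]
  9. access 10: MISS, evict 15(c=1). Cache: [10(c=1) 97(c=3)]
  10. access 75: MISS, evict 10(c=1). Cache: [75(c=1) 97(c=3)]
  11. access 29: MISS, evict 75(c=1). Cache: [29(c=1) 97(c=3)]
  12. access 97: HIT, count now 4. Cache: [29(c=1) 97(c=4)]
  13. access 5: MISS, evict 29(c=1). Cache: [5(c=1) 97(c=4)]
Total: 3 hits, 10 misses, 8 evictions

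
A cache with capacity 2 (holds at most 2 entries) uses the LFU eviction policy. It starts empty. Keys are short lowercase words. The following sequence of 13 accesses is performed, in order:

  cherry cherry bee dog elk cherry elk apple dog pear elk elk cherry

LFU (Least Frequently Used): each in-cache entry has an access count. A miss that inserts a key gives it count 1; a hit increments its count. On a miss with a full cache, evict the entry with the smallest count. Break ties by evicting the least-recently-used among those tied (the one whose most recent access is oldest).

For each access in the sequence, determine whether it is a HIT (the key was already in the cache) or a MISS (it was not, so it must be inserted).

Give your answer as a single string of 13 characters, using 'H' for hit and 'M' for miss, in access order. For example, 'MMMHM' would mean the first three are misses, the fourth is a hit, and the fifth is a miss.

LFU simulation (capacity=2):
  1. access cherry: MISS. Cache: [cherry(c=1)]
  2. access cherry: HIT, count now 2. Cache: [cherry(c=2)]
  3. access bee: MISS. Cache: [bee(c=1) cherry(c=2)]
  4. access dog: MISS, evict bee(c=1). Cache: [dog(c=1) cherry(c=2)]
  5. access elk: MISS, evict dog(c=1). Cache: [elk(c=1) cherry(c=2)]
  6. access cherry: HIT, count now 3. Cache: [elk(c=1) cherry(c=3)]
  7. access elk: HIT, count now 2. Cache: [elk(c=2) cherry(c=3)]
  8. access apple: MISS, evict elk(c=2). Cache: [apple(c=1) cherry(c=3)]
  9. access dog: MISS, evict apple(c=1). Cache: [dog(c=1) cherry(c=3)]
  10. access pear: MISS, evict dog(c=1). Cache: [pear(c=1) cherry(c=3)]
  11. access elk: MISS, evict pear(c=1). Cache: [elk(c=1) cherry(c=3)]
  12. access elk: HIT, count now 2. Cache: [elk(c=2) cherry(c=3)]
  13. access cherry: HIT, count now 4. Cache: [elk(c=2) cherry(c=4)]
Total: 5 hits, 8 misses, 6 evictions

Answer: MHMMMHHMMMMHH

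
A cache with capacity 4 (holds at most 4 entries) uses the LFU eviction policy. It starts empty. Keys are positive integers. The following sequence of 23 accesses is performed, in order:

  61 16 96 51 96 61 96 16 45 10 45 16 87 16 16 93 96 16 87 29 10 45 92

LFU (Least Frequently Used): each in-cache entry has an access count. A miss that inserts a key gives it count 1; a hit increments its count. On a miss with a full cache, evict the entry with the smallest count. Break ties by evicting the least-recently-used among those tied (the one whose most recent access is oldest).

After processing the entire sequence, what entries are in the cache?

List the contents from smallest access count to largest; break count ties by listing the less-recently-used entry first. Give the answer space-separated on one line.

Answer: 92 61 96 16

Derivation:
LFU simulation (capacity=4):
  1. access 61: MISS. Cache: [61(c=1)]
  2. access 16: MISS. Cache: [61(c=1) 16(c=1)]
  3. access 96: MISS. Cache: [61(c=1) 16(c=1) 96(c=1)]
  4. access 51: MISS. Cache: [61(c=1) 16(c=1) 96(c=1) 51(c=1)]
  5. access 96: HIT, count now 2. Cache: [61(c=1) 16(c=1) 51(c=1) 96(c=2)]
  6. access 61: HIT, count now 2. Cache: [16(c=1) 51(c=1) 96(c=2) 61(c=2)]
  7. access 96: HIT, count now 3. Cache: [16(c=1) 51(c=1) 61(c=2) 96(c=3)]
  8. access 16: HIT, count now 2. Cache: [51(c=1) 61(c=2) 16(c=2) 96(c=3)]
  9. access 45: MISS, evict 51(c=1). Cache: [45(c=1) 61(c=2) 16(c=2) 96(c=3)]
  10. access 10: MISS, evict 45(c=1). Cache: [10(c=1) 61(c=2) 16(c=2) 96(c=3)]
  11. access 45: MISS, evict 10(c=1). Cache: [45(c=1) 61(c=2) 16(c=2) 96(c=3)]
  12. access 16: HIT, count now 3. Cache: [45(c=1) 61(c=2) 96(c=3) 16(c=3)]
  13. access 87: MISS, evict 45(c=1). Cache: [87(c=1) 61(c=2) 96(c=3) 16(c=3)]
  14. access 16: HIT, count now 4. Cache: [87(c=1) 61(c=2) 96(c=3) 16(c=4)]
  15. access 16: HIT, count now 5. Cache: [87(c=1) 61(c=2) 96(c=3) 16(c=5)]
  16. access 93: MISS, evict 87(c=1). Cache: [93(c=1) 61(c=2) 96(c=3) 16(c=5)]
  17. access 96: HIT, count now 4. Cache: [93(c=1) 61(c=2) 96(c=4) 16(c=5)]
  18. access 16: HIT, count now 6. Cache: [93(c=1) 61(c=2) 96(c=4) 16(c=6)]
  19. access 87: MISS, evict 93(c=1). Cache: [87(c=1) 61(c=2) 96(c=4) 16(c=6)]
  20. access 29: MISS, evict 87(c=1). Cache: [29(c=1) 61(c=2) 96(c=4) 16(c=6)]
  21. access 10: MISS, evict 29(c=1). Cache: [10(c=1) 61(c=2) 96(c=4) 16(c=6)]
  22. access 45: MISS, evict 10(c=1). Cache: [45(c=1) 61(c=2) 96(c=4) 16(c=6)]
  23. access 92: MISS, evict 45(c=1). Cache: [92(c=1) 61(c=2) 96(c=4) 16(c=6)]
Total: 9 hits, 14 misses, 10 evictions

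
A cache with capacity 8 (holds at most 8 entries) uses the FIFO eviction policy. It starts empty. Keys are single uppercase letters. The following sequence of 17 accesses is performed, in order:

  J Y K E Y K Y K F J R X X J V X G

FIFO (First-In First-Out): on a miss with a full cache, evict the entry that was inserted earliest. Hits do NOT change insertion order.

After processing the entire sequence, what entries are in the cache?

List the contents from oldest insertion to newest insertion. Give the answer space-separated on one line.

FIFO simulation (capacity=8):
  1. access J: MISS. Cache (old->new): [J]
  2. access Y: MISS. Cache (old->new): [J Y]
  3. access K: MISS. Cache (old->new): [J Y K]
  4. access E: MISS. Cache (old->new): [J Y K E]
  5. access Y: HIT. Cache (old->new): [J Y K E]
  6. access K: HIT. Cache (old->new): [J Y K E]
  7. access Y: HIT. Cache (old->new): [J Y K E]
  8. access K: HIT. Cache (old->new): [J Y K E]
  9. access F: MISS. Cache (old->new): [J Y K E F]
  10. access J: HIT. Cache (old->new): [J Y K E F]
  11. access R: MISS. Cache (old->new): [J Y K E F R]
  12. access X: MISS. Cache (old->new): [J Y K E F R X]
  13. access X: HIT. Cache (old->new): [J Y K E F R X]
  14. access J: HIT. Cache (old->new): [J Y K E F R X]
  15. access V: MISS. Cache (old->new): [J Y K E F R X V]
  16. access X: HIT. Cache (old->new): [J Y K E F R X V]
  17. access G: MISS, evict J. Cache (old->new): [Y K E F R X V G]
Total: 8 hits, 9 misses, 1 evictions

Answer: Y K E F R X V G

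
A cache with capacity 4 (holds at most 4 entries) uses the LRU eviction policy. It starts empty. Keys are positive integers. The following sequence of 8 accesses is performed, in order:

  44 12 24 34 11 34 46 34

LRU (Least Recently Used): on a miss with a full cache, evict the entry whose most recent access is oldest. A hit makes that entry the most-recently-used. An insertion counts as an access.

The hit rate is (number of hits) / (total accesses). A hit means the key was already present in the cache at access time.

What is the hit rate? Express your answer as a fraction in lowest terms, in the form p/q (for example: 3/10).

Answer: 1/4

Derivation:
LRU simulation (capacity=4):
  1. access 44: MISS. Cache (LRU->MRU): [44]
  2. access 12: MISS. Cache (LRU->MRU): [44 12]
  3. access 24: MISS. Cache (LRU->MRU): [44 12 24]
  4. access 34: MISS. Cache (LRU->MRU): [44 12 24 34]
  5. access 11: MISS, evict 44. Cache (LRU->MRU): [12 24 34 11]
  6. access 34: HIT. Cache (LRU->MRU): [12 24 11 34]
  7. access 46: MISS, evict 12. Cache (LRU->MRU): [24 11 34 46]
  8. access 34: HIT. Cache (LRU->MRU): [24 11 46 34]
Total: 2 hits, 6 misses, 2 evictions

Hit rate = 2/8 = 1/4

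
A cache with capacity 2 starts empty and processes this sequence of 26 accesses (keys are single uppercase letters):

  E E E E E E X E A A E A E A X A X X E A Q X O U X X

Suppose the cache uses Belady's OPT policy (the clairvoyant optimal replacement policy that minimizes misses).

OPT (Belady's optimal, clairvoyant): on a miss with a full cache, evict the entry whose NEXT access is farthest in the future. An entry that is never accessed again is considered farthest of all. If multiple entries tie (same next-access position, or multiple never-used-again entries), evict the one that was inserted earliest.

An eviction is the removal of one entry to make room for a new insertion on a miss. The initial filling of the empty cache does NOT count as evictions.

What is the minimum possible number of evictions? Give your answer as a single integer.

OPT (Belady) simulation (capacity=2):
  1. access E: MISS. Cache: [E]
  2. access E: HIT. Next use of E: step 3. Cache: [E]
  3. access E: HIT. Next use of E: step 4. Cache: [E]
  4. access E: HIT. Next use of E: step 5. Cache: [E]
  5. access E: HIT. Next use of E: step 6. Cache: [E]
  6. access E: HIT. Next use of E: step 8. Cache: [E]
  7. access X: MISS. Cache: [E X]
  8. access E: HIT. Next use of E: step 11. Cache: [E X]
  9. access A: MISS, evict X (next use: step 15). Cache: [E A]
  10. access A: HIT. Next use of A: step 12. Cache: [E A]
  11. access E: HIT. Next use of E: step 13. Cache: [E A]
  12. access A: HIT. Next use of A: step 14. Cache: [E A]
  13. access E: HIT. Next use of E: step 19. Cache: [E A]
  14. access A: HIT. Next use of A: step 16. Cache: [E A]
  15. access X: MISS, evict E (next use: step 19). Cache: [A X]
  16. access A: HIT. Next use of A: step 20. Cache: [A X]
  17. access X: HIT. Next use of X: step 18. Cache: [A X]
  18. access X: HIT. Next use of X: step 22. Cache: [A X]
  19. access E: MISS, evict X (next use: step 22). Cache: [A E]
  20. access A: HIT. Next use of A: never. Cache: [A E]
  21. access Q: MISS, evict A (next use: never). Cache: [E Q]
  22. access X: MISS, evict E (next use: never). Cache: [Q X]
  23. access O: MISS, evict Q (next use: never). Cache: [X O]
  24. access U: MISS, evict O (next use: never). Cache: [X U]
  25. access X: HIT. Next use of X: step 26. Cache: [X U]
  26. access X: HIT. Next use of X: never. Cache: [X U]
Total: 17 hits, 9 misses, 7 evictions

Answer: 7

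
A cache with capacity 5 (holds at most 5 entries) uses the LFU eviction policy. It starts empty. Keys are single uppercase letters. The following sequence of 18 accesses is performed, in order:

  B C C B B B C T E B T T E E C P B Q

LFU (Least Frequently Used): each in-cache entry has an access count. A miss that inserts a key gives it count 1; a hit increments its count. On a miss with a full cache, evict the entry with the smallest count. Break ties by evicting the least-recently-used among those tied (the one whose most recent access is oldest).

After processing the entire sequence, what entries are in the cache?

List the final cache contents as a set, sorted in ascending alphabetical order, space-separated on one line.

LFU simulation (capacity=5):
  1. access B: MISS. Cache: [B(c=1)]
  2. access C: MISS. Cache: [B(c=1) C(c=1)]
  3. access C: HIT, count now 2. Cache: [B(c=1) C(c=2)]
  4. access B: HIT, count now 2. Cache: [C(c=2) B(c=2)]
  5. access B: HIT, count now 3. Cache: [C(c=2) B(c=3)]
  6. access B: HIT, count now 4. Cache: [C(c=2) B(c=4)]
  7. access C: HIT, count now 3. Cache: [C(c=3) B(c=4)]
  8. access T: MISS. Cache: [T(c=1) C(c=3) B(c=4)]
  9. access E: MISS. Cache: [T(c=1) E(c=1) C(c=3) B(c=4)]
  10. access B: HIT, count now 5. Cache: [T(c=1) E(c=1) C(c=3) B(c=5)]
  11. access T: HIT, count now 2. Cache: [E(c=1) T(c=2) C(c=3) B(c=5)]
  12. access T: HIT, count now 3. Cache: [E(c=1) C(c=3) T(c=3) B(c=5)]
  13. access E: HIT, count now 2. Cache: [E(c=2) C(c=3) T(c=3) B(c=5)]
  14. access E: HIT, count now 3. Cache: [C(c=3) T(c=3) E(c=3) B(c=5)]
  15. access C: HIT, count now 4. Cache: [T(c=3) E(c=3) C(c=4) B(c=5)]
  16. access P: MISS. Cache: [P(c=1) T(c=3) E(c=3) C(c=4) B(c=5)]
  17. access B: HIT, count now 6. Cache: [P(c=1) T(c=3) E(c=3) C(c=4) B(c=6)]
  18. access Q: MISS, evict P(c=1). Cache: [Q(c=1) T(c=3) E(c=3) C(c=4) B(c=6)]
Total: 12 hits, 6 misses, 1 evictions

Answer: B C E Q T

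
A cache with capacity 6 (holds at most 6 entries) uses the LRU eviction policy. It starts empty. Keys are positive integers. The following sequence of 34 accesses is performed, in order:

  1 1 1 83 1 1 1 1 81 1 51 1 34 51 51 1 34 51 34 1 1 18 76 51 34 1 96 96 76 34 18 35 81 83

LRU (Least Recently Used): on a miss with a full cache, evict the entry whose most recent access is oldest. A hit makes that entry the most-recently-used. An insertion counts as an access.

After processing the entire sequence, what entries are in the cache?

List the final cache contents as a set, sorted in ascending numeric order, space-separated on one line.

LRU simulation (capacity=6):
  1. access 1: MISS. Cache (LRU->MRU): [1]
  2. access 1: HIT. Cache (LRU->MRU): [1]
  3. access 1: HIT. Cache (LRU->MRU): [1]
  4. access 83: MISS. Cache (LRU->MRU): [1 83]
  5. access 1: HIT. Cache (LRU->MRU): [83 1]
  6. access 1: HIT. Cache (LRU->MRU): [83 1]
  7. access 1: HIT. Cache (LRU->MRU): [83 1]
  8. access 1: HIT. Cache (LRU->MRU): [83 1]
  9. access 81: MISS. Cache (LRU->MRU): [83 1 81]
  10. access 1: HIT. Cache (LRU->MRU): [83 81 1]
  11. access 51: MISS. Cache (LRU->MRU): [83 81 1 51]
  12. access 1: HIT. Cache (LRU->MRU): [83 81 51 1]
  13. access 34: MISS. Cache (LRU->MRU): [83 81 51 1 34]
  14. access 51: HIT. Cache (LRU->MRU): [83 81 1 34 51]
  15. access 51: HIT. Cache (LRU->MRU): [83 81 1 34 51]
  16. access 1: HIT. Cache (LRU->MRU): [83 81 34 51 1]
  17. access 34: HIT. Cache (LRU->MRU): [83 81 51 1 34]
  18. access 51: HIT. Cache (LRU->MRU): [83 81 1 34 51]
  19. access 34: HIT. Cache (LRU->MRU): [83 81 1 51 34]
  20. access 1: HIT. Cache (LRU->MRU): [83 81 51 34 1]
  21. access 1: HIT. Cache (LRU->MRU): [83 81 51 34 1]
  22. access 18: MISS. Cache (LRU->MRU): [83 81 51 34 1 18]
  23. access 76: MISS, evict 83. Cache (LRU->MRU): [81 51 34 1 18 76]
  24. access 51: HIT. Cache (LRU->MRU): [81 34 1 18 76 51]
  25. access 34: HIT. Cache (LRU->MRU): [81 1 18 76 51 34]
  26. access 1: HIT. Cache (LRU->MRU): [81 18 76 51 34 1]
  27. access 96: MISS, evict 81. Cache (LRU->MRU): [18 76 51 34 1 96]
  28. access 96: HIT. Cache (LRU->MRU): [18 76 51 34 1 96]
  29. access 76: HIT. Cache (LRU->MRU): [18 51 34 1 96 76]
  30. access 34: HIT. Cache (LRU->MRU): [18 51 1 96 76 34]
  31. access 18: HIT. Cache (LRU->MRU): [51 1 96 76 34 18]
  32. access 35: MISS, evict 51. Cache (LRU->MRU): [1 96 76 34 18 35]
  33. access 81: MISS, evict 1. Cache (LRU->MRU): [96 76 34 18 35 81]
  34. access 83: MISS, evict 96. Cache (LRU->MRU): [76 34 18 35 81 83]
Total: 23 hits, 11 misses, 5 evictions

Answer: 18 34 35 76 81 83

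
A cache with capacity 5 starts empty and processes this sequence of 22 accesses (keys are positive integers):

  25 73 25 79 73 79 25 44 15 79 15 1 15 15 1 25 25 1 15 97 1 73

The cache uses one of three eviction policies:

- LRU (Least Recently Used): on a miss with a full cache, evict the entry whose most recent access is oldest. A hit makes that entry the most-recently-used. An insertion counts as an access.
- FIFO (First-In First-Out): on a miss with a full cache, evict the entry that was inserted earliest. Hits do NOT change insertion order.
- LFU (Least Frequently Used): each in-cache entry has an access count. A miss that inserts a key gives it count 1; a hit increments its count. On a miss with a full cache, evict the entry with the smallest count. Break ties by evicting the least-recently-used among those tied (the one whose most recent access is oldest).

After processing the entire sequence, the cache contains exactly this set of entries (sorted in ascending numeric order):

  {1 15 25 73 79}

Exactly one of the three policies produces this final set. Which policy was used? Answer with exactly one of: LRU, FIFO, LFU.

Simulating under each policy and comparing final sets:
  LRU: final set = {1 15 25 73 97} -> differs
  FIFO: final set = {1 15 25 73 97} -> differs
  LFU: final set = {1 15 25 73 79} -> MATCHES target
Only LFU produces the target set.

Answer: LFU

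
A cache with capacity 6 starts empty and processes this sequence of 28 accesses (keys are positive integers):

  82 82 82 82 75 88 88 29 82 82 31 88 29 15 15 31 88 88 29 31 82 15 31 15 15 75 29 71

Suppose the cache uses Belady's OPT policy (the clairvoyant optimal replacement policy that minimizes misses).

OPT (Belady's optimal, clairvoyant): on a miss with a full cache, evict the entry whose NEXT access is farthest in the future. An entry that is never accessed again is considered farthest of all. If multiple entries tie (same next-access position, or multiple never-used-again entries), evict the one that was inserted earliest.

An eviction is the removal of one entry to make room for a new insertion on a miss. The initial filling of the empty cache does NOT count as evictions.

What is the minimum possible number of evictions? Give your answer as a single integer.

Answer: 1

Derivation:
OPT (Belady) simulation (capacity=6):
  1. access 82: MISS. Cache: [82]
  2. access 82: HIT. Next use of 82: step 3. Cache: [82]
  3. access 82: HIT. Next use of 82: step 4. Cache: [82]
  4. access 82: HIT. Next use of 82: step 9. Cache: [82]
  5. access 75: MISS. Cache: [82 75]
  6. access 88: MISS. Cache: [82 75 88]
  7. access 88: HIT. Next use of 88: step 12. Cache: [82 75 88]
  8. access 29: MISS. Cache: [82 75 88 29]
  9. access 82: HIT. Next use of 82: step 10. Cache: [82 75 88 29]
  10. access 82: HIT. Next use of 82: step 21. Cache: [82 75 88 29]
  11. access 31: MISS. Cache: [82 75 88 29 31]
  12. access 88: HIT. Next use of 88: step 17. Cache: [82 75 88 29 31]
  13. access 29: HIT. Next use of 29: step 19. Cache: [82 75 88 29 31]
  14. access 15: MISS. Cache: [82 75 88 29 31 15]
  15. access 15: HIT. Next use of 15: step 22. Cache: [82 75 88 29 31 15]
  16. access 31: HIT. Next use of 31: step 20. Cache: [82 75 88 29 31 15]
  17. access 88: HIT. Next use of 88: step 18. Cache: [82 75 88 29 31 15]
  18. access 88: HIT. Next use of 88: never. Cache: [82 75 88 29 31 15]
  19. access 29: HIT. Next use of 29: step 27. Cache: [82 75 88 29 31 15]
  20. access 31: HIT. Next use of 31: step 23. Cache: [82 75 88 29 31 15]
  21. access 82: HIT. Next use of 82: never. Cache: [82 75 88 29 31 15]
  22. access 15: HIT. Next use of 15: step 24. Cache: [82 75 88 29 31 15]
  23. access 31: HIT. Next use of 31: never. Cache: [82 75 88 29 31 15]
  24. access 15: HIT. Next use of 15: step 25. Cache: [82 75 88 29 31 15]
  25. access 15: HIT. Next use of 15: never. Cache: [82 75 88 29 31 15]
  26. access 75: HIT. Next use of 75: never. Cache: [82 75 88 29 31 15]
  27. access 29: HIT. Next use of 29: never. Cache: [82 75 88 29 31 15]
  28. access 71: MISS, evict 82 (next use: never). Cache: [75 88 29 31 15 71]
Total: 21 hits, 7 misses, 1 evictions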